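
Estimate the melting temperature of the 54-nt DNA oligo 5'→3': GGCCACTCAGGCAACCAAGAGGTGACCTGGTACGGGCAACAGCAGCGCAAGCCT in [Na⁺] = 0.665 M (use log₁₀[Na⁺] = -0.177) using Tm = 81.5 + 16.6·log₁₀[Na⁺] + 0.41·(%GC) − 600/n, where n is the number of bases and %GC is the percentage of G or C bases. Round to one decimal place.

93.3°C

Length n = 54. Base counts: A=15, C=17, T=5, G=17
G+C = 34, so %GC = 34/54 × 100 = 62.963%
Salt term: 16.6 × (-0.177) = -2.938
GC term: 0.41 × 62.963 = 25.815; length term: −600/54 = −11.111
Tm = 81.5 + (-2.938) + 25.815 − 11.111 = 93.266 → 93.3°C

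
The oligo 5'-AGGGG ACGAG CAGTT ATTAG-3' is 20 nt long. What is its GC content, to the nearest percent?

50%

Base counts: C=2, A=6, G=8, T=4
G+C = 8 + 2 = 10 out of 20 bases
%GC = 10/20 × 100 = 50% ≈ 50%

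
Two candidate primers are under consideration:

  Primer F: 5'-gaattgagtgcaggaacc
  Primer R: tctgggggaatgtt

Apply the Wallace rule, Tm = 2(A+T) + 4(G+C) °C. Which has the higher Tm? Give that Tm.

Primer F, 54°C

Primer F: A+T=9, G+C=9 → Tm = 2(9)+4(9) = 54°C
Primer R: A+T=7, G+C=7 → Tm = 2(7)+4(7) = 42°C
54°C vs 42°C → primer F is higher.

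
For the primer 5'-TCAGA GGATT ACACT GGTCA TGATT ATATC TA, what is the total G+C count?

C=5, G=6, T=11, A=10
G+C = 6 + 5 = 11

11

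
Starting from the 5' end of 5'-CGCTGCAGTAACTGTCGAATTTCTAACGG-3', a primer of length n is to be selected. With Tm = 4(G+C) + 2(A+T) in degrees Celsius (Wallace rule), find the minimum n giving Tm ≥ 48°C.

First 15 bases: CGCTGCAGTAACTGT → Tm = 46°C (< 48°C)
First 16 bases: CGCTGCAGTAACTGTC → Tm = 50°C (≥ 48°C)
Each additional base adds 2°C (A/T) or 4°C (G/C), so Tm is non-decreasing in n; n = 16 is the first length to reach 48°C.

n = 16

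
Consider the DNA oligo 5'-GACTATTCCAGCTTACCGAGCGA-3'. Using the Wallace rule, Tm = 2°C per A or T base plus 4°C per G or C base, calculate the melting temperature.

70°C

Counting bases: G=5, A=6, T=5, C=7
AT pairs contribute 11, GC pairs contribute 12.
Tm = 2(11) + 4(12) = 22 + 48 = 70°C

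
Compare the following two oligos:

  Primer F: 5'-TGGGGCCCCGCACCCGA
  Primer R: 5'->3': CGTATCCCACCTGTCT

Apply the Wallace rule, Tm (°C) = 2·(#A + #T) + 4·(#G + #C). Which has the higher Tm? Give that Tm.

Primer F: A+T=3, G+C=14 → Tm = 2(3)+4(14) = 62°C
Primer R: A+T=7, G+C=9 → Tm = 2(7)+4(9) = 50°C
62°C vs 50°C → primer F is higher.

Primer F, 62°C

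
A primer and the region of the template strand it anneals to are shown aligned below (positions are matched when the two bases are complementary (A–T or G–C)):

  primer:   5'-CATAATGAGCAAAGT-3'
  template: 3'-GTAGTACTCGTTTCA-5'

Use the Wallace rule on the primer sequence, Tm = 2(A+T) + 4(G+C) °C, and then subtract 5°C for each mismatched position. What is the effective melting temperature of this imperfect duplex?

Primer base counts: A=7, T=3, G=3, C=2 → A+T=10, G+C=5
Perfect-match Tm = 2(10) + 4(5) = 20 + 20 = 40°C
Mismatches (positions where the bases are not complementary): 1 (at position 4)
Effective Tm = 40 − 1×5 = 40 − 5 = 35°C

35°C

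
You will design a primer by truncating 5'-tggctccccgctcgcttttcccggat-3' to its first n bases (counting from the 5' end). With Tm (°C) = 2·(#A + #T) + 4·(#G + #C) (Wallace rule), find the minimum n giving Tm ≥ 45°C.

First 12 bases: TGGCTCCCCGCT → Tm = 42°C (< 45°C)
First 13 bases: TGGCTCCCCGCTC → Tm = 46°C (≥ 45°C)
Each additional base adds 2°C (A/T) or 4°C (G/C), so Tm is non-decreasing in n; n = 13 is the first length to reach 45°C.

n = 13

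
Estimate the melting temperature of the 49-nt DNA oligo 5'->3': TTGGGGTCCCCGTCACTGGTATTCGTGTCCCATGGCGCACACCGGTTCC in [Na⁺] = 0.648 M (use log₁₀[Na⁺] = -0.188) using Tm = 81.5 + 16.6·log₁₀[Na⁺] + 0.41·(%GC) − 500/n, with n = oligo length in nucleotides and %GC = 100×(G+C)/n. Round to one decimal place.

94.1°C

Length n = 49. Scanning the sequence gives C=17, A=5, G=14, T=13.
G+C = 31, so %GC = 31/49 × 100 = 63.265%
Salt term: 16.6 × (-0.188) = -3.121
GC term: 0.41 × 63.265 = 25.939; length term: −500/49 = −10.204
Tm = 81.5 + (-3.121) + 25.939 − 10.204 = 94.114 → 94.1°C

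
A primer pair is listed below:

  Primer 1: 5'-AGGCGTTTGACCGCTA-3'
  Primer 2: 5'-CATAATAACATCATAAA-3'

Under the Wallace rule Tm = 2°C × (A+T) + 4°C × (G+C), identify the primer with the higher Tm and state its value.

Primer 1: A+T=7, G+C=9 → Tm = 2(7)+4(9) = 50°C
Primer 2: A+T=14, G+C=3 → Tm = 2(14)+4(3) = 40°C
50°C vs 40°C → primer 1 is higher.

Primer 1, 50°C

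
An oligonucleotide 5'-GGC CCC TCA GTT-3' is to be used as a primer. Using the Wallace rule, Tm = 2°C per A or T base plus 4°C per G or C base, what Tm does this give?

40°C

A=1, G=3, C=5, T=3
So N_AT = 4 and N_GC = 8.
Tm = 2×4 + 4×8 = 40°C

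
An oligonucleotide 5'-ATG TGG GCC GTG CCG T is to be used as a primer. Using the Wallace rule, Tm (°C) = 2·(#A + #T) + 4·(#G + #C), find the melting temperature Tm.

54°C

Scanning the sequence gives T=4, A=1, G=7, C=4.
A+T = 5, G+C = 11
Tm = 2(5) + 4(11) = 10 + 44 = 54°C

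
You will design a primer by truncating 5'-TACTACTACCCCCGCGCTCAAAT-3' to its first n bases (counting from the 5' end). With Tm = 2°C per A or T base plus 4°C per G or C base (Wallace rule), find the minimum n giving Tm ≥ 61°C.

First 18 bases: TACTACTACCCCCGCGCT → Tm = 58°C (< 61°C)
First 19 bases: TACTACTACCCCCGCGCTC → Tm = 62°C (≥ 61°C)
Each additional base adds 2°C (A/T) or 4°C (G/C), so Tm is non-decreasing in n; n = 19 is the first length to reach 61°C.

n = 19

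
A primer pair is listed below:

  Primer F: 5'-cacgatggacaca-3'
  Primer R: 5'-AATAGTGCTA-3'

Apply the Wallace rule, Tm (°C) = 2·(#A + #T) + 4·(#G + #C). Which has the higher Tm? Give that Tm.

Primer F: A+T=6, G+C=7 → Tm = 2(6)+4(7) = 40°C
Primer R: A+T=7, G+C=3 → Tm = 2(7)+4(3) = 26°C
40°C vs 26°C → primer F is higher.

Primer F, 40°C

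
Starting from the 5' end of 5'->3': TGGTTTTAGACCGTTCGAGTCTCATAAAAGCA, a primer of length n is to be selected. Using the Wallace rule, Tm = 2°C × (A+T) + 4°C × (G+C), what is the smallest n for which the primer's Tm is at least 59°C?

First 20 bases: TGGTTTTAGACCGTTCGAGT → Tm = 58°C (< 59°C)
First 21 bases: TGGTTTTAGACCGTTCGAGTC → Tm = 62°C (≥ 59°C)
Each additional base adds 2°C (A/T) or 4°C (G/C), so Tm is non-decreasing in n; n = 21 is the first length to reach 59°C.

n = 21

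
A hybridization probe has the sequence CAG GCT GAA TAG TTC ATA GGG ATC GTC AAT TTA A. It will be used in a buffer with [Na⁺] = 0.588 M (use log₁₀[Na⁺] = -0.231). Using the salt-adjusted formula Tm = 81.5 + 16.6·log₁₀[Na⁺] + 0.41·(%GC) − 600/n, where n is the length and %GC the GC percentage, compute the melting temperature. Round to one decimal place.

Length n = 34. Base counts: A=11, T=10, C=5, G=8
G+C = 13, so %GC = 13/34 × 100 = 38.235%
Salt term: 16.6 × (-0.231) = -3.835
GC term: 0.41 × 38.235 = 15.676; length term: −600/34 = −17.647
Tm = 81.5 + (-3.835) + 15.676 − 17.647 = 75.694 → 75.7°C

75.7°C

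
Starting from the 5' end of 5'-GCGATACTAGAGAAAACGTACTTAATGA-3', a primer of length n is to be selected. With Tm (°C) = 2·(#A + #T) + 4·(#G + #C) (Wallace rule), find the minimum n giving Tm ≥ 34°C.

n = 12

First 11 bases: GCGATACTAGA → Tm = 32°C (< 34°C)
First 12 bases: GCGATACTAGAG → Tm = 36°C (≥ 34°C)
Since every base adds ≥2°C, Tm only increases with n, so the threshold is first crossed at n = 12.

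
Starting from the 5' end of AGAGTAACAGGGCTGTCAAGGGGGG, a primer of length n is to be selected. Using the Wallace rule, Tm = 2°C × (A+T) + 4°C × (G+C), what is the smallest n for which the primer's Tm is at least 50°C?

n = 17

First 16 bases: AGAGTAACAGGGCTGT → Tm = 48°C (< 50°C)
First 17 bases: AGAGTAACAGGGCTGTC → Tm = 52°C (≥ 50°C)
Each additional base adds 2°C (A/T) or 4°C (G/C), so Tm is non-decreasing in n; n = 17 is the first length to reach 50°C.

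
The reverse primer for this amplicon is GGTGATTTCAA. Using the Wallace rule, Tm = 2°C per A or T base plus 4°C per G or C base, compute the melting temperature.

30°C

Base counts: A=3, T=4, C=1, G=3
A+T = 7, G+C = 4
Tm = 2×7 + 4×4 = 30°C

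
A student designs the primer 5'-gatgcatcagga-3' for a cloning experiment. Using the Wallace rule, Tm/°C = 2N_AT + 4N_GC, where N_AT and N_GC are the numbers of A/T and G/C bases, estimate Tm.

C=2, A=4, G=4, T=2
AT pairs contribute 6, GC pairs contribute 6.
Tm = 4·6 + 2·6 = 24 + 12 = 36°C

36°C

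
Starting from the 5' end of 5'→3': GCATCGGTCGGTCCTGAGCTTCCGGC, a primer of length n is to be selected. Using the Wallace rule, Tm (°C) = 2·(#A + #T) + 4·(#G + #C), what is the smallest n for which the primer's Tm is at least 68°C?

First 20 bases: GCATCGGTCGGTCCTGAGCT → Tm = 66°C (< 68°C)
First 21 bases: GCATCGGTCGGTCCTGAGCTT → Tm = 68°C (≥ 68°C)
Each additional base adds 2°C (A/T) or 4°C (G/C), so Tm is non-decreasing in n; n = 21 is the first length to reach 68°C.

n = 21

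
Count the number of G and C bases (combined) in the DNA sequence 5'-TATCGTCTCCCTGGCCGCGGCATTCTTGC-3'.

C=11, T=9, A=2, G=7
G+C = 7 + 11 = 18

18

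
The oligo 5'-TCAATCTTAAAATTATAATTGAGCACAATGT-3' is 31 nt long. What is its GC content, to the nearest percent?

23%

Scanning the sequence gives A=13, C=4, G=3, T=11.
G+C = 3 + 4 = 7 out of 31 bases
%GC = 7/31 × 100 = 22.58% ≈ 23%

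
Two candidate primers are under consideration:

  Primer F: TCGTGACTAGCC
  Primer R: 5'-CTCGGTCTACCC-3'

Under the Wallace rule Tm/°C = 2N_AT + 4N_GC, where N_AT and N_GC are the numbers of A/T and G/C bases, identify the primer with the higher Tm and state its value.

Primer R, 40°C

Primer F: A+T=5, G+C=7 → Tm = 2(5)+4(7) = 38°C
Primer R: A+T=4, G+C=8 → Tm = 2(4)+4(8) = 40°C
38°C vs 40°C → primer R is higher.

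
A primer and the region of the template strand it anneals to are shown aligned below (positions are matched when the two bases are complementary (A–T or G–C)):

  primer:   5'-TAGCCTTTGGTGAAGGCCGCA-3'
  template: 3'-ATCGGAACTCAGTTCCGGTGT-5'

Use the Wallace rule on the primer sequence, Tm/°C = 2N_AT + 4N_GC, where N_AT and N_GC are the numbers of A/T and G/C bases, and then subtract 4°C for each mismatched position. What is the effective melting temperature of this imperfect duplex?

50°C

Primer base counts: A=4, T=5, G=7, C=5 → A+T=9, G+C=12
Perfect-match Tm = 2(9) + 4(12) = 18 + 48 = 66°C
Mismatches (positions where the bases are not complementary): 4 (at positions 8, 9, 12, 19)
Effective Tm = 66 − 4×4 = 66 − 16 = 50°C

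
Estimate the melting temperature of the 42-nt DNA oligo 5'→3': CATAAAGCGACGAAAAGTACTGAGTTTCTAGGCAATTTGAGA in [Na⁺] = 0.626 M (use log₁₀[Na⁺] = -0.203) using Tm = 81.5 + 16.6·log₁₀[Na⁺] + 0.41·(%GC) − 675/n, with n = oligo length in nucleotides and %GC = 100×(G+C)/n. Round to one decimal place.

77.7°C

Length n = 42. Counting bases: T=10, C=6, G=10, A=16
G+C = 16, so %GC = 16/42 × 100 = 38.095%
Salt term: 16.6 × (-0.203) = -3.37
GC term: 0.41 × 38.095 = 15.619; length term: −675/42 = −16.071
Tm = 81.5 + (-3.37) + 15.619 − 16.071 = 77.678 → 77.7°C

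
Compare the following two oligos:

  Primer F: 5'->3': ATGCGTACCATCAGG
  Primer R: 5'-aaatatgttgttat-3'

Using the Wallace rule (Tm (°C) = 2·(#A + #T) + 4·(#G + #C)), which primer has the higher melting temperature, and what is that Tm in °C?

Primer F, 46°C

Primer F: A+T=7, G+C=8 → Tm = 2(7)+4(8) = 46°C
Primer R: A+T=12, G+C=2 → Tm = 2(12)+4(2) = 32°C
46°C vs 32°C → primer F is higher.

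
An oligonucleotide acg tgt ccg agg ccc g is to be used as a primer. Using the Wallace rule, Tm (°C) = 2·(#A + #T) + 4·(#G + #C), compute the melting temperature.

C=6, T=2, A=2, G=6
A+T = 4, G+C = 12
Tm = 2×4 + 4×12 = 56°C

56°C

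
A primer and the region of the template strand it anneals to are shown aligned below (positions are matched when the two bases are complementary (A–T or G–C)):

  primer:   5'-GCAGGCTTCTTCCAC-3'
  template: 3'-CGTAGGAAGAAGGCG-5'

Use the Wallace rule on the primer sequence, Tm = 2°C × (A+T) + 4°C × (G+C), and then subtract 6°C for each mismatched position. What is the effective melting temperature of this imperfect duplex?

Primer base counts: A=2, T=4, G=3, C=6 → A+T=6, G+C=9
Perfect-match Tm = 2(6) + 4(9) = 12 + 36 = 48°C
Mismatches (positions where the bases are not complementary): 3 (at positions 4, 5, 14)
Effective Tm = 48 − 3×6 = 48 − 18 = 30°C

30°C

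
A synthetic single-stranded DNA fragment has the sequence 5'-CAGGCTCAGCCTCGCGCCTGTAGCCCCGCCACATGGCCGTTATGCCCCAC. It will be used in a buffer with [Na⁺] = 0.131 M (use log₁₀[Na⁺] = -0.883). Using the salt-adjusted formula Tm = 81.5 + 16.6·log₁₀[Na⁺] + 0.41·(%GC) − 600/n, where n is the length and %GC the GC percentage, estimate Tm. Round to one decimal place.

83.5°C

Length n = 50. Base counts: G=12, A=7, T=8, C=23
G+C = 35, so %GC = 35/50 × 100 = 70%
Salt term: 16.6 × (-0.883) = -14.658
GC term: 0.41 × 70 = 28.7; length term: −600/50 = −12
Tm = 81.5 + (-14.658) + 28.7 − 12 = 83.542 → 83.5°C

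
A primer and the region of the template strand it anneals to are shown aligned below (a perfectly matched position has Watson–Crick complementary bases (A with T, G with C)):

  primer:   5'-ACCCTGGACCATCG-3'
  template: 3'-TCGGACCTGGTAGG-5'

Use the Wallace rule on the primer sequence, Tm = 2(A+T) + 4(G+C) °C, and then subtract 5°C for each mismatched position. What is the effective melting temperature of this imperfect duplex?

36°C

Primer base counts: A=3, T=2, G=3, C=6 → A+T=5, G+C=9
Perfect-match Tm = 2(5) + 4(9) = 10 + 36 = 46°C
Mismatches (positions where the bases are not complementary): 2 (at positions 2, 14)
Effective Tm = 46 − 2×5 = 46 − 10 = 36°C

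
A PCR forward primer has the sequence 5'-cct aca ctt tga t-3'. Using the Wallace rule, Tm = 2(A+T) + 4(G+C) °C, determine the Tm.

36°C

Scanning the sequence gives T=5, G=1, A=3, C=4.
A+T = 8, G+C = 5
Tm = 4·5 + 2·8 = 20 + 16 = 36°C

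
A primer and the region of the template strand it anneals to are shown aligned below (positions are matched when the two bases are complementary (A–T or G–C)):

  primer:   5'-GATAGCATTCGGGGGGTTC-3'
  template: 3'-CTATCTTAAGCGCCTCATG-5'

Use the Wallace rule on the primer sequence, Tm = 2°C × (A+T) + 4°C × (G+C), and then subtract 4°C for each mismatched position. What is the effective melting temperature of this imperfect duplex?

44°C

Primer base counts: A=3, T=5, G=8, C=3 → A+T=8, G+C=11
Perfect-match Tm = 2(8) + 4(11) = 16 + 44 = 60°C
Mismatches (positions where the bases are not complementary): 4 (at positions 6, 12, 15, 18)
Effective Tm = 60 − 4×4 = 60 − 16 = 44°C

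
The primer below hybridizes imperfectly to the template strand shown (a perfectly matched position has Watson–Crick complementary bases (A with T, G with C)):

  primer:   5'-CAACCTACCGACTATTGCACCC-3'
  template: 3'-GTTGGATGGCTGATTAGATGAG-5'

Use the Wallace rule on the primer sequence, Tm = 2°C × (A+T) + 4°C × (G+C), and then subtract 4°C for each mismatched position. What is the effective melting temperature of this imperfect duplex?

52°C

Primer base counts: A=6, T=4, G=2, C=10 → A+T=10, G+C=12
Perfect-match Tm = 2(10) + 4(12) = 20 + 48 = 68°C
Mismatches (positions where the bases are not complementary): 4 (at positions 15, 17, 18, 21)
Effective Tm = 68 − 4×4 = 68 − 16 = 52°C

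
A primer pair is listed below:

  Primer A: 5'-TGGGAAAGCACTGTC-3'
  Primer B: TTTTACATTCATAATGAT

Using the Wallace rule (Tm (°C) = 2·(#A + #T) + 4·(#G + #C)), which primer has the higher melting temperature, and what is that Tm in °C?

Primer A, 46°C

Primer A: A+T=7, G+C=8 → Tm = 2(7)+4(8) = 46°C
Primer B: A+T=15, G+C=3 → Tm = 2(15)+4(3) = 42°C
46°C vs 42°C → primer A is higher.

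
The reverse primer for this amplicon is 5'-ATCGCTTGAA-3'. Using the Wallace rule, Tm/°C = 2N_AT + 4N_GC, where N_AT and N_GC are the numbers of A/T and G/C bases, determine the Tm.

Scanning the sequence gives C=2, G=2, T=3, A=3.
So N_AT = 6 and N_GC = 4.
Tm = 4·4 + 2·6 = 16 + 12 = 28°C

28°C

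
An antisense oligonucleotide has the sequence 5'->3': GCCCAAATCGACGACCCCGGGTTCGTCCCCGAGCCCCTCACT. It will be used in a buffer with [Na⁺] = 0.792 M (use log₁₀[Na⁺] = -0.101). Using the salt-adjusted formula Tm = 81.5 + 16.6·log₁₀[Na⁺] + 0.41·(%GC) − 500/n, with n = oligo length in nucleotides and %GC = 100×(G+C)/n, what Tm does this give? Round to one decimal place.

96.2°C

Length n = 42. Counting bases: T=6, A=7, G=9, C=20
G+C = 29, so %GC = 29/42 × 100 = 69.048%
Salt term: 16.6 × (-0.101) = -1.677
GC term: 0.41 × 69.048 = 28.31; length term: −500/42 = −11.905
Tm = 81.5 + (-1.677) + 28.31 − 11.905 = 96.228 → 96.2°C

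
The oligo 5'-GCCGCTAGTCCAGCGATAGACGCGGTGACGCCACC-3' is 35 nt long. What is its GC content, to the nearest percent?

69%

Counting bases: T=4, G=11, C=13, A=7
G+C = 11 + 13 = 24 out of 35 bases
%GC = 24/35 × 100 = 68.57% ≈ 69%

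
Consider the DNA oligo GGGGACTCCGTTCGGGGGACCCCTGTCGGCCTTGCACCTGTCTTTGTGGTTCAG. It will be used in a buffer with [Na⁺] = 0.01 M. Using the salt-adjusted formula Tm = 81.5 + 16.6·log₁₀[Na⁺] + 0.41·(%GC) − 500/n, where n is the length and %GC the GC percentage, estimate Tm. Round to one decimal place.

65.6°C

Length n = 54. Scanning the sequence gives T=15, G=19, C=16, A=4.
G+C = 35, so %GC = 35/54 × 100 = 64.815%
Salt term: 16.6 × (-2) = -33.2
GC term: 0.41 × 64.815 = 26.574; length term: −500/54 = −9.259
Tm = 81.5 + (-33.2) + 26.574 − 9.259 = 65.615 → 65.6°C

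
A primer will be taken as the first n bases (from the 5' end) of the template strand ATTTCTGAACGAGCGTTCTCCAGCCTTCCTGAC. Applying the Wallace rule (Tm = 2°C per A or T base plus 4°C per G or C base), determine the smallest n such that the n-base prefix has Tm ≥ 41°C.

n = 15

First 14 bases: ATTTCTGAACGAGC → Tm = 40°C (< 41°C)
First 15 bases: ATTTCTGAACGAGCG → Tm = 44°C (≥ 41°C)
Each additional base adds 2°C (A/T) or 4°C (G/C), so Tm is non-decreasing in n; n = 15 is the first length to reach 41°C.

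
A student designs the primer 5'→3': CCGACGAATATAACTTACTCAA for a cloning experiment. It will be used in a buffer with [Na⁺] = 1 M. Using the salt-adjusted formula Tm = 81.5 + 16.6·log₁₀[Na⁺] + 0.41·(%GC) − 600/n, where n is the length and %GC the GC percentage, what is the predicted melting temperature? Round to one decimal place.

69.1°C

Length n = 22. Base counts: G=2, A=9, T=5, C=6
G+C = 8, so %GC = 8/22 × 100 = 36.364%
Salt term: 16.6 × (0) = 0
GC term: 0.41 × 36.364 = 14.909; length term: −600/22 = −27.273
Tm = 81.5 + (0) + 14.909 − 27.273 = 69.136 → 69.1°C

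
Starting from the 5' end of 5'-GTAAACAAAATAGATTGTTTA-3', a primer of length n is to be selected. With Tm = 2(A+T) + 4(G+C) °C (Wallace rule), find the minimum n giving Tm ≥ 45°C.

First 18 bases: GTAAACAAAATAGATTGT → Tm = 44°C (< 45°C)
First 19 bases: GTAAACAAAATAGATTGTT → Tm = 46°C (≥ 45°C)
Each additional base adds 2°C (A/T) or 4°C (G/C), so Tm is non-decreasing in n; n = 19 is the first length to reach 45°C.

n = 19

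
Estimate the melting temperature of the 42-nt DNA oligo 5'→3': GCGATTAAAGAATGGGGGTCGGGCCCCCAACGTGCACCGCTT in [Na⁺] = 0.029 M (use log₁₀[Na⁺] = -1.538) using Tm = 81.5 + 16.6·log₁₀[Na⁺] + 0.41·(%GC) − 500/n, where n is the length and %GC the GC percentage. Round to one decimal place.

69.4°C

Length n = 42. C=12, G=14, A=9, T=7
G+C = 26, so %GC = 26/42 × 100 = 61.905%
Salt term: 16.6 × (-1.538) = -25.531
GC term: 0.41 × 61.905 = 25.381; length term: −500/42 = −11.905
Tm = 81.5 + (-25.531) + 25.381 − 11.905 = 69.445 → 69.4°C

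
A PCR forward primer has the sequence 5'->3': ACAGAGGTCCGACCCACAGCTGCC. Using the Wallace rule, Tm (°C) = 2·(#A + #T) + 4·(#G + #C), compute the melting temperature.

80°C

Base counts: C=10, G=6, T=2, A=6
AT pairs contribute 8, GC pairs contribute 16.
Tm = 2×8 + 4×16 = 80°C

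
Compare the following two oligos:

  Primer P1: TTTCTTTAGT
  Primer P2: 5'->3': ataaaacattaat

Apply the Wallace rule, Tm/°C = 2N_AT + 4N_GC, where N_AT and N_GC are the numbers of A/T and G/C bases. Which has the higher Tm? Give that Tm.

Primer P1: A+T=8, G+C=2 → Tm = 2(8)+4(2) = 24°C
Primer P2: A+T=12, G+C=1 → Tm = 2(12)+4(1) = 28°C
24°C vs 28°C → primer P2 is higher.

Primer P2, 28°C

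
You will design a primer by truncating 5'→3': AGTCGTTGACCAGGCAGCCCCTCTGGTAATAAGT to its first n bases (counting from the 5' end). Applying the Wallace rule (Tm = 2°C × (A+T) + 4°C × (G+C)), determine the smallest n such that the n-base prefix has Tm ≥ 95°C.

n = 31

First 30 bases: AGTCGTTGACCAGGCAGCCCCTCTGGTAAT → Tm = 94°C (< 95°C)
First 31 bases: AGTCGTTGACCAGGCAGCCCCTCTGGTAATA → Tm = 96°C (≥ 95°C)
Each additional base adds 2°C (A/T) or 4°C (G/C), so Tm is non-decreasing in n; n = 31 is the first length to reach 95°C.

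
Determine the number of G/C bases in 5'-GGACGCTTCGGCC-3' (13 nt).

10

Counting bases: T=2, G=5, A=1, C=5
G+C = 5 + 5 = 10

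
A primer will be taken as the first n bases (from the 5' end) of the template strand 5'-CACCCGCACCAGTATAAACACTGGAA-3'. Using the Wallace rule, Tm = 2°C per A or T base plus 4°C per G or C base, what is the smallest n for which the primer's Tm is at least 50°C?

n = 16

First 15 bases: CACCCGCACCAGTAT → Tm = 48°C (< 50°C)
First 16 bases: CACCCGCACCAGTATA → Tm = 50°C (≥ 50°C)
Each additional base adds 2°C (A/T) or 4°C (G/C), so Tm is non-decreasing in n; n = 16 is the first length to reach 50°C.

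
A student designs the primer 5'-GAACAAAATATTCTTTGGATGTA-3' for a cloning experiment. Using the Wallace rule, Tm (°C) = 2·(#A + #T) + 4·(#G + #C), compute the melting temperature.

Counting bases: T=8, G=4, A=9, C=2
A+T = 17, G+C = 6
Tm = 4·6 + 2·17 = 24 + 34 = 58°C

58°C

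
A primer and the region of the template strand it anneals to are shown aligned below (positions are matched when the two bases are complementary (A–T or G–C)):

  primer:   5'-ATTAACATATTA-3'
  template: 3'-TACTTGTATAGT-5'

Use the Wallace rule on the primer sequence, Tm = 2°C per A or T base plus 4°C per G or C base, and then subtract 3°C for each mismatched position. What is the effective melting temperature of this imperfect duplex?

Primer base counts: A=6, T=5, G=0, C=1 → A+T=11, G+C=1
Perfect-match Tm = 2(11) + 4(1) = 22 + 4 = 26°C
Mismatches (positions where the bases are not complementary): 2 (at positions 3, 11)
Effective Tm = 26 − 2×3 = 26 − 6 = 20°C

20°C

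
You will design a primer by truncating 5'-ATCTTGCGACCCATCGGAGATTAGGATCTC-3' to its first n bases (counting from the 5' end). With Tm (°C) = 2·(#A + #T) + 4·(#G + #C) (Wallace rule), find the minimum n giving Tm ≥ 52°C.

First 16 bases: ATCTTGCGACCCATCG → Tm = 50°C (< 52°C)
First 17 bases: ATCTTGCGACCCATCGG → Tm = 54°C (≥ 52°C)
Each additional base adds 2°C (A/T) or 4°C (G/C), so Tm is non-decreasing in n; n = 17 is the first length to reach 52°C.

n = 17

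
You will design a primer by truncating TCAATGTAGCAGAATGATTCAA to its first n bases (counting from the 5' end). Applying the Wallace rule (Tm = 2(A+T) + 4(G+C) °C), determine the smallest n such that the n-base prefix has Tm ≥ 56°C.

First 20 bases: TCAATGTAGCAGAATGATTC → Tm = 54°C (< 56°C)
First 21 bases: TCAATGTAGCAGAATGATTCA → Tm = 56°C (≥ 56°C)
Each additional base adds 2°C (A/T) or 4°C (G/C), so Tm is non-decreasing in n; n = 21 is the first length to reach 56°C.

n = 21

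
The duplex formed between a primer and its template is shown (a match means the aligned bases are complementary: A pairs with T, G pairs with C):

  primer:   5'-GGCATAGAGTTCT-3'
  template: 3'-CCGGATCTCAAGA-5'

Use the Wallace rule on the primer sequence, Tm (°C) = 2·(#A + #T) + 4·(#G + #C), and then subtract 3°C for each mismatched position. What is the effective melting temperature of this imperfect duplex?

Primer base counts: A=3, T=4, G=4, C=2 → A+T=7, G+C=6
Perfect-match Tm = 2(7) + 4(6) = 14 + 24 = 38°C
Mismatches (positions where the bases are not complementary): 1 (at position 4)
Effective Tm = 38 − 1×3 = 38 − 3 = 35°C

35°C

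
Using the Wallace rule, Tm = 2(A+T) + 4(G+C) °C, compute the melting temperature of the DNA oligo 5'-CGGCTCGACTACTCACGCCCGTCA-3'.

Base counts: T=4, C=11, G=5, A=4
AT pairs contribute 8, GC pairs contribute 16.
Tm = 2(8) + 4(16) = 16 + 64 = 80°C

80°C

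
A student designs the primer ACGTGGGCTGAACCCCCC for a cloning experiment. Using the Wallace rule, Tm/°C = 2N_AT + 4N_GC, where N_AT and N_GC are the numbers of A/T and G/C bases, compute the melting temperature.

G=5, A=3, T=2, C=8
A+T = 5, G+C = 13
Tm = 2(5) + 4(13) = 10 + 52 = 62°C

62°C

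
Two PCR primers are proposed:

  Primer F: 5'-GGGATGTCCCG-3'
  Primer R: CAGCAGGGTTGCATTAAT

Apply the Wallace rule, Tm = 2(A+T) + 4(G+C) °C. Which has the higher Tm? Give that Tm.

Primer R, 52°C

Primer F: A+T=3, G+C=8 → Tm = 2(3)+4(8) = 38°C
Primer R: A+T=10, G+C=8 → Tm = 2(10)+4(8) = 52°C
38°C vs 52°C → primer R is higher.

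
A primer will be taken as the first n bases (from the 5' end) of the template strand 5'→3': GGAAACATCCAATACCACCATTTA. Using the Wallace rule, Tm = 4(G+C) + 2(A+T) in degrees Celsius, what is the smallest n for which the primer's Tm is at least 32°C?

n = 11

First 10 bases: GGAAACATCC → Tm = 30°C (< 32°C)
First 11 bases: GGAAACATCCA → Tm = 32°C (≥ 32°C)
Since every base adds ≥2°C, Tm only increases with n, so the threshold is first crossed at n = 11.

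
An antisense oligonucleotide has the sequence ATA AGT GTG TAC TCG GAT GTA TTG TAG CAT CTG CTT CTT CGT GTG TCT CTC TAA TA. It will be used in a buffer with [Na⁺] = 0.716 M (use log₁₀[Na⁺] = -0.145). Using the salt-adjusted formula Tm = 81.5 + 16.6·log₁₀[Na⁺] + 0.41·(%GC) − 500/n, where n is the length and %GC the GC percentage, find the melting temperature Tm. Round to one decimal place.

86.3°C

Length n = 56. C=10, A=11, T=23, G=12
G+C = 22, so %GC = 22/56 × 100 = 39.286%
Salt term: 16.6 × (-0.145) = -2.407
GC term: 0.41 × 39.286 = 16.107; length term: −500/56 = −8.929
Tm = 81.5 + (-2.407) + 16.107 − 8.929 = 86.271 → 86.3°C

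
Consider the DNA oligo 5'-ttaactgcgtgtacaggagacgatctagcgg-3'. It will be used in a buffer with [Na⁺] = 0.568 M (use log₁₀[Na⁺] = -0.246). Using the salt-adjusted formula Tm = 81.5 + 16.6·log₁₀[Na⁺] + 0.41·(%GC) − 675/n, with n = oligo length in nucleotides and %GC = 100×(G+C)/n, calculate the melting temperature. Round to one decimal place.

Length n = 31. Scanning the sequence gives C=6, G=10, T=7, A=8.
G+C = 16, so %GC = 16/31 × 100 = 51.613%
Salt term: 16.6 × (-0.246) = -4.084
GC term: 0.41 × 51.613 = 21.161; length term: −675/31 = −21.774
Tm = 81.5 + (-4.084) + 21.161 − 21.774 = 76.803 → 76.8°C

76.8°C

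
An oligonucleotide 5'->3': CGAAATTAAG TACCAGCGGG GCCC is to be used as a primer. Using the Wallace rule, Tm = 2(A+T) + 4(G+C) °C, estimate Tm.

Counting bases: G=7, T=3, A=7, C=7
A+T = 10, G+C = 14
Tm = 2(10) + 4(14) = 20 + 56 = 76°C

76°C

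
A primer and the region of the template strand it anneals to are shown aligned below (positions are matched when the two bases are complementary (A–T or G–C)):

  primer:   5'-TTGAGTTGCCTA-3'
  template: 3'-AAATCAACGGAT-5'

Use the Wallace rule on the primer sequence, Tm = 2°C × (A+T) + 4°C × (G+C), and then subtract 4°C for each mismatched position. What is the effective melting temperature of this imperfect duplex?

Primer base counts: A=2, T=5, G=3, C=2 → A+T=7, G+C=5
Perfect-match Tm = 2(7) + 4(5) = 14 + 20 = 34°C
Mismatches (positions where the bases are not complementary): 1 (at position 3)
Effective Tm = 34 − 1×4 = 34 − 4 = 30°C

30°C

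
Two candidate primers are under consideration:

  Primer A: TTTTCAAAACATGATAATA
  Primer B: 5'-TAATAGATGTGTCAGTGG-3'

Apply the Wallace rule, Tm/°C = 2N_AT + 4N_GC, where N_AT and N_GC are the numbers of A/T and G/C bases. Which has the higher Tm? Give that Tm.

Primer A: A+T=16, G+C=3 → Tm = 2(16)+4(3) = 44°C
Primer B: A+T=11, G+C=7 → Tm = 2(11)+4(7) = 50°C
44°C vs 50°C → primer B is higher.

Primer B, 50°C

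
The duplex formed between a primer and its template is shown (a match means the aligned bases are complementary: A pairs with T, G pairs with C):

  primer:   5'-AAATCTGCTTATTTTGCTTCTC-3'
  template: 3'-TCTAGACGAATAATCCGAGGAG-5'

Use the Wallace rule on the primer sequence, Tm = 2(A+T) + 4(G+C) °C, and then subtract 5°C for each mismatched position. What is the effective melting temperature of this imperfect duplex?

Primer base counts: A=4, T=11, G=2, C=5 → A+T=15, G+C=7
Perfect-match Tm = 2(15) + 4(7) = 30 + 28 = 58°C
Mismatches (positions where the bases are not complementary): 4 (at positions 2, 14, 15, 19)
Effective Tm = 58 − 4×5 = 58 − 20 = 38°C

38°C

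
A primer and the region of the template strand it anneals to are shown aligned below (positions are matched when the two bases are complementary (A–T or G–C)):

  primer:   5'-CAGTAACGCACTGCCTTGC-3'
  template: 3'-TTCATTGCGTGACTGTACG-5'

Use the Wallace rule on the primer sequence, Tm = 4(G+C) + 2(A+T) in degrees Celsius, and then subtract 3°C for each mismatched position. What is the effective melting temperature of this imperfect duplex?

Primer base counts: A=4, T=4, G=4, C=7 → A+T=8, G+C=11
Perfect-match Tm = 2(8) + 4(11) = 16 + 44 = 60°C
Mismatches (positions where the bases are not complementary): 3 (at positions 1, 14, 16)
Effective Tm = 60 − 3×3 = 60 − 9 = 51°C

51°C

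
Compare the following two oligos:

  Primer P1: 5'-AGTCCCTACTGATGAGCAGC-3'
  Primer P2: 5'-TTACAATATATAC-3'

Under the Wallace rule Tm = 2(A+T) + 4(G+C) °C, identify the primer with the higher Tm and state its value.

Primer P1, 62°C

Primer P1: A+T=9, G+C=11 → Tm = 2(9)+4(11) = 62°C
Primer P2: A+T=11, G+C=2 → Tm = 2(11)+4(2) = 30°C
62°C vs 30°C → primer P1 is higher.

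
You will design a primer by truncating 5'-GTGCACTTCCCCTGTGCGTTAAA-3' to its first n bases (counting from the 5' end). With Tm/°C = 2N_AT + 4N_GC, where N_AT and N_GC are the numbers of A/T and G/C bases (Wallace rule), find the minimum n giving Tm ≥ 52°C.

n = 16

First 15 bases: GTGCACTTCCCCTGT → Tm = 48°C (< 52°C)
First 16 bases: GTGCACTTCCCCTGTG → Tm = 52°C (≥ 52°C)
Since every base adds ≥2°C, Tm only increases with n, so the threshold is first crossed at n = 16.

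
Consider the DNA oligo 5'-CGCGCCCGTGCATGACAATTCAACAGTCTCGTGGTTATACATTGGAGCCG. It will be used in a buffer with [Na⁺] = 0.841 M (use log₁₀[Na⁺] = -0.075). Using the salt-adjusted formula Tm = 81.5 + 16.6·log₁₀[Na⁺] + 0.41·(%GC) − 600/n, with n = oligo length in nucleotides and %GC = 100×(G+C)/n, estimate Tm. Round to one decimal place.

Length n = 50. Scanning the sequence gives C=14, T=12, A=11, G=13.
G+C = 27, so %GC = 27/50 × 100 = 54%
Salt term: 16.6 × (-0.075) = -1.245
GC term: 0.41 × 54 = 22.14; length term: −600/50 = −12
Tm = 81.5 + (-1.245) + 22.14 − 12 = 90.395 → 90.4°C

90.4°C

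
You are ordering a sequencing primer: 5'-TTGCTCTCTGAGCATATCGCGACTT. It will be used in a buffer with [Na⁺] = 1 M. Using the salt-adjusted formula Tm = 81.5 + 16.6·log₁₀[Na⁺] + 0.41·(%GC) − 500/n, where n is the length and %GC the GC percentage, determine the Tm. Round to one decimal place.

Length n = 25. G=5, A=4, T=9, C=7
G+C = 12, so %GC = 12/25 × 100 = 48%
Salt term: 16.6 × (0) = 0
GC term: 0.41 × 48 = 19.68; length term: −500/25 = −20
Tm = 81.5 + (0) + 19.68 − 20 = 81.18 → 81.2°C

81.2°C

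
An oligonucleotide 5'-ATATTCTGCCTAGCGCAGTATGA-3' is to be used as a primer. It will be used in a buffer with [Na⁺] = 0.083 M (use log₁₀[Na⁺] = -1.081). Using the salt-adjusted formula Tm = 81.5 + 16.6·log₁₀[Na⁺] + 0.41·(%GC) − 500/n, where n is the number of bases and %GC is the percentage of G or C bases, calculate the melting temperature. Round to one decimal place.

Length n = 23. C=5, A=6, G=5, T=7
G+C = 10, so %GC = 10/23 × 100 = 43.478%
Salt term: 16.6 × (-1.081) = -17.945
GC term: 0.41 × 43.478 = 17.826; length term: −500/23 = −21.739
Tm = 81.5 + (-17.945) + 17.826 − 21.739 = 59.642 → 59.6°C

59.6°C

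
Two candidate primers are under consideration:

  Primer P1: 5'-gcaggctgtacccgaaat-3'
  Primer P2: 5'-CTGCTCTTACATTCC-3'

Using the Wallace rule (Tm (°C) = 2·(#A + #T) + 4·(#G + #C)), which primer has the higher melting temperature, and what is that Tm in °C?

Primer P1, 56°C

Primer P1: A+T=8, G+C=10 → Tm = 2(8)+4(10) = 56°C
Primer P2: A+T=8, G+C=7 → Tm = 2(8)+4(7) = 44°C
56°C vs 44°C → primer P1 is higher.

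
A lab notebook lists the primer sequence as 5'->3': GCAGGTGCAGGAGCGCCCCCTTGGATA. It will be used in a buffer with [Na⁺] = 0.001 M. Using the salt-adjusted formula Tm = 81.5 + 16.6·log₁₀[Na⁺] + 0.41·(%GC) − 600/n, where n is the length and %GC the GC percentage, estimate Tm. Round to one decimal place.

Length n = 27. Base counts: C=8, A=5, G=10, T=4
G+C = 18, so %GC = 18/27 × 100 = 66.667%
Salt term: 16.6 × (-3) = -49.8
GC term: 0.41 × 66.667 = 27.333; length term: −600/27 = −22.222
Tm = 81.5 + (-49.8) + 27.333 − 22.222 = 36.811 → 36.8°C

36.8°C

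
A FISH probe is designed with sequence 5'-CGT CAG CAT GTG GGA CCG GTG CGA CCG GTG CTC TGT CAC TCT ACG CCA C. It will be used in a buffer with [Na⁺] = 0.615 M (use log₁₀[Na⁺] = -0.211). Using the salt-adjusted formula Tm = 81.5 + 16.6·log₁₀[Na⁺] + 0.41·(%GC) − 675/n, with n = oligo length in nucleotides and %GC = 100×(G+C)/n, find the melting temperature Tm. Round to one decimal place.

Length n = 49. Base counts: G=15, C=17, A=7, T=10
G+C = 32, so %GC = 32/49 × 100 = 65.306%
Salt term: 16.6 × (-0.211) = -3.503
GC term: 0.41 × 65.306 = 26.775; length term: −675/49 = −13.776
Tm = 81.5 + (-3.503) + 26.775 − 13.776 = 90.996 → 91.0°C

91.0°C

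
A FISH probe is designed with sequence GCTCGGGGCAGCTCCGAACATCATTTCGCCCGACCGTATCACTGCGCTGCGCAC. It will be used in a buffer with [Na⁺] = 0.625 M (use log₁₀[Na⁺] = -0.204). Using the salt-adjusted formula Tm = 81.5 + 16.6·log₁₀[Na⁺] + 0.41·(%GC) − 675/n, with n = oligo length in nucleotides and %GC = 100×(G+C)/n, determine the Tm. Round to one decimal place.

92.2°C

Length n = 54. Base counts: T=10, A=9, G=14, C=21
G+C = 35, so %GC = 35/54 × 100 = 64.815%
Salt term: 16.6 × (-0.204) = -3.386
GC term: 0.41 × 64.815 = 26.574; length term: −675/54 = −12.5
Tm = 81.5 + (-3.386) + 26.574 − 12.5 = 92.188 → 92.2°C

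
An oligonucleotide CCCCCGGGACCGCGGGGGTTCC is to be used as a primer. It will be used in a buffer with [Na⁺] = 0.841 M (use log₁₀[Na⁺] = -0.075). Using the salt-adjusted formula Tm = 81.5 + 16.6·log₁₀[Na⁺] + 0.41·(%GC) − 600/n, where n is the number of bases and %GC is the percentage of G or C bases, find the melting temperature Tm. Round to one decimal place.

Length n = 22. Counting bases: A=1, G=9, C=10, T=2
G+C = 19, so %GC = 19/22 × 100 = 86.364%
Salt term: 16.6 × (-0.075) = -1.245
GC term: 0.41 × 86.364 = 35.409; length term: −600/22 = −27.273
Tm = 81.5 + (-1.245) + 35.409 − 27.273 = 88.391 → 88.4°C

88.4°C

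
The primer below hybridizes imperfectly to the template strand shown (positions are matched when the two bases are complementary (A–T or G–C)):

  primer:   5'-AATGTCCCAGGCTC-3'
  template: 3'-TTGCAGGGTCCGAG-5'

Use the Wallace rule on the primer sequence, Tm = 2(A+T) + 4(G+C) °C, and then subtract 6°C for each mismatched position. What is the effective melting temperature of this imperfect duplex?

38°C

Primer base counts: A=3, T=3, G=3, C=5 → A+T=6, G+C=8
Perfect-match Tm = 2(6) + 4(8) = 12 + 32 = 44°C
Mismatches (positions where the bases are not complementary): 1 (at position 3)
Effective Tm = 44 − 1×6 = 44 − 6 = 38°C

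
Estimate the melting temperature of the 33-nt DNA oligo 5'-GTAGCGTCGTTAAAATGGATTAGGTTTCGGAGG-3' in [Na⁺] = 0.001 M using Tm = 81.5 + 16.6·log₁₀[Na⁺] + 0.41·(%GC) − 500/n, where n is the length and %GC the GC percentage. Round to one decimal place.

35.2°C

Length n = 33. Scanning the sequence gives C=3, G=12, T=10, A=8.
G+C = 15, so %GC = 15/33 × 100 = 45.455%
Salt term: 16.6 × (-3) = -49.8
GC term: 0.41 × 45.455 = 18.637; length term: −500/33 = −15.152
Tm = 81.5 + (-49.8) + 18.637 − 15.152 = 35.185 → 35.2°C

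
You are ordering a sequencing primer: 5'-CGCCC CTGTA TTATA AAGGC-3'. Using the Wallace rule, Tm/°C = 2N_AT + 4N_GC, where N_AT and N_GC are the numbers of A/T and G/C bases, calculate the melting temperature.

60°C

G=4, T=5, A=5, C=6
AT pairs contribute 10, GC pairs contribute 10.
Tm = 2(10) + 4(10) = 20 + 40 = 60°C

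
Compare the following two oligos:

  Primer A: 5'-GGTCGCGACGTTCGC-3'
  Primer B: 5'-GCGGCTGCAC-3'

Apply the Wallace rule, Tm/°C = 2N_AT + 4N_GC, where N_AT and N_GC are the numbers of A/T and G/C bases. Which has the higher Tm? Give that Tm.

Primer A: A+T=4, G+C=11 → Tm = 2(4)+4(11) = 52°C
Primer B: A+T=2, G+C=8 → Tm = 2(2)+4(8) = 36°C
52°C vs 36°C → primer A is higher.

Primer A, 52°C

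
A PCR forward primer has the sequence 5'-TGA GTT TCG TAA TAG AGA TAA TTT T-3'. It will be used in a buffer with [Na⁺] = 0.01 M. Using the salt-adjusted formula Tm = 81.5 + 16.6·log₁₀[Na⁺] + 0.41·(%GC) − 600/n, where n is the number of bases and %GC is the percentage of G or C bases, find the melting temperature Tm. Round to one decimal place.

34.1°C

Length n = 25. Base counts: G=5, A=8, T=11, C=1
G+C = 6, so %GC = 6/25 × 100 = 24%
Salt term: 16.6 × (-2) = -33.2
GC term: 0.41 × 24 = 9.84; length term: −600/25 = −24
Tm = 81.5 + (-33.2) + 9.84 − 24 = 34.14 → 34.1°C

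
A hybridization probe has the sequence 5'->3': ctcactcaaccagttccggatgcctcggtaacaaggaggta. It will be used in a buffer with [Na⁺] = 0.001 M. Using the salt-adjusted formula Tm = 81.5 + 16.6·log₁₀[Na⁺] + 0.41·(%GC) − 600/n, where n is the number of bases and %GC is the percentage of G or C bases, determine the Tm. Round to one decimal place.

Length n = 41. Counting bases: A=11, T=8, C=12, G=10
G+C = 22, so %GC = 22/41 × 100 = 53.659%
Salt term: 16.6 × (-3) = -49.8
GC term: 0.41 × 53.659 = 22; length term: −600/41 = −14.634
Tm = 81.5 + (-49.8) + 22 − 14.634 = 39.066 → 39.1°C

39.1°C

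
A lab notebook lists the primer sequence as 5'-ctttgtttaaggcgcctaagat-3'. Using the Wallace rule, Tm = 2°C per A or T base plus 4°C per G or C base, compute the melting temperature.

62°C

Counting bases: G=5, C=4, T=8, A=5
So N_AT = 13 and N_GC = 9.
Tm = 4·9 + 2·13 = 36 + 26 = 62°C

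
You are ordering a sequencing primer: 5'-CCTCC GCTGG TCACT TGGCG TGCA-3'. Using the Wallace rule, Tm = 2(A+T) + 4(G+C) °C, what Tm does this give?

Scanning the sequence gives A=2, T=6, C=9, G=7.
A+T = 8, G+C = 16
Tm = 4·16 + 2·8 = 64 + 16 = 80°C

80°C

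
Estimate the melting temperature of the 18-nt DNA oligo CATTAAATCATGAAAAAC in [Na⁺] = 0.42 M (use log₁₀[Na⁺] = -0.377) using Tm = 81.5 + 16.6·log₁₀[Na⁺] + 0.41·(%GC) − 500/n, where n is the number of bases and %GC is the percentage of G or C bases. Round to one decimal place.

Length n = 18. Scanning the sequence gives T=4, G=1, A=10, C=3.
G+C = 4, so %GC = 4/18 × 100 = 22.222%
Salt term: 16.6 × (-0.377) = -6.258
GC term: 0.41 × 22.222 = 9.111; length term: −500/18 = −27.778
Tm = 81.5 + (-6.258) + 9.111 − 27.778 = 56.575 → 56.6°C

56.6°C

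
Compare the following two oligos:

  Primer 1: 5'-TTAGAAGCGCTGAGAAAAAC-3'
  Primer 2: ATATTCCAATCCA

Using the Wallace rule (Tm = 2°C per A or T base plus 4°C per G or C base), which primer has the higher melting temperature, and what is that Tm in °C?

Primer 1, 56°C

Primer 1: A+T=12, G+C=8 → Tm = 2(12)+4(8) = 56°C
Primer 2: A+T=9, G+C=4 → Tm = 2(9)+4(4) = 34°C
56°C vs 34°C → primer 1 is higher.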